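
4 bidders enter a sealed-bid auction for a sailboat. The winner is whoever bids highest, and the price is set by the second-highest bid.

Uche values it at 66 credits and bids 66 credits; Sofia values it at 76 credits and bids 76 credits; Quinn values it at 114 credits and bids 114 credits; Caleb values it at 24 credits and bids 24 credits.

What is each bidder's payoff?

Bids in descending order: Quinn 114 credits; Sofia 76 credits; Uche 66 credits; Caleb 24 credits.
Quinn has the top bid and wins; the price is the second-highest bid, 76 credits.
Quinn's payoff = 114 credits − 76 credits = 38 credits. All other bidders lose, so their payoff is 0.

Uche 0 credits, Sofia 0 credits, Quinn 38 credits, Caleb 0 credits.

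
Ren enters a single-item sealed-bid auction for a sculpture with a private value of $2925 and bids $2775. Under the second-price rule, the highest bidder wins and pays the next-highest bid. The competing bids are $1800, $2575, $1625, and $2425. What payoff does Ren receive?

Ren's payoff: $350.

Highest competing bid: $2575.
Ren's bid $2775 is the highest overall, so Ren wins and pays the second-highest bid, $2575.
Payoff = value − price = $2925 − $2575 = $350.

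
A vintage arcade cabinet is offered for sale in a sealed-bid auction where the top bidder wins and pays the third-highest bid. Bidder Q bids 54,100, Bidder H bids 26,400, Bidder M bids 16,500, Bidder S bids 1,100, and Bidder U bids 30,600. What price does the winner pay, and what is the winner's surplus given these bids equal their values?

Bids in descending order: Bidder Q 54,100 > Bidder U 30,600 > Bidder H 26,400 > Bidder M 16,500 > Bidder S 1,100.
Bidder Q is the highest bidder, so Bidder Q wins.
Under the third-price rule, the price is the third-highest bid: 26,400.
Surplus = 54,100 − 26,400 = 27,700.

The winner pays 26,400 for a surplus of 27,700.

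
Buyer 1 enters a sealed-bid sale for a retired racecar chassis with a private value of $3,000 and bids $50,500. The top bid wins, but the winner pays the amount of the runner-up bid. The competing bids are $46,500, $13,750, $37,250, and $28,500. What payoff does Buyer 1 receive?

Highest competing bid: $46,500.
Buyer 1's bid $50,500 is the highest overall, so Buyer 1 wins and pays the second-highest bid, $46,500.
Payoff = value − price = $3,000 − $46,500 = -$43,500.
Overbidding won the item at a price above value — truthful bidding would have avoided this loss.

Payoff = -$43,500.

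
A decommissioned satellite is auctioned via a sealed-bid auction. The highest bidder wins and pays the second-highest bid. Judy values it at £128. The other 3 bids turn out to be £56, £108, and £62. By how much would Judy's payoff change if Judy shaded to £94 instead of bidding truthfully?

The highest competing bid is £108.
Bidding truthfully at £128: Judy has the top bid, wins, and pays the second-highest bid £108. Payoff = £128 − £108 = £20.
Bidding £94: the top bid is £108 (a rival), so Judy loses. Payoff = £0.
Change = £0 − £20 = -£20.

Payoff change: -£20.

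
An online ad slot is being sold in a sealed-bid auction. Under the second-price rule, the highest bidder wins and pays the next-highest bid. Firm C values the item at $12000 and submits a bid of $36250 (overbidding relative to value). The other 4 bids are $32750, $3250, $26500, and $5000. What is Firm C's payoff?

Firm C's payoff: -$20750.

Highest competing bid: $32750.
Firm C's bid $36250 is the highest overall, so Firm C wins and pays the second-highest bid, $32750.
Payoff = value − price = $12000 − $32750 = -$20750.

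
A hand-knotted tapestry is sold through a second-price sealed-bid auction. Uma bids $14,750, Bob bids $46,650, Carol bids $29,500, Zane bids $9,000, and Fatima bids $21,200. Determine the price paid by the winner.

Ranking the bids: Bob $46,650, then Carol $29,500, then Fatima $21,200, then Uma $14,750, then Zane $9,000.
Bob has the highest bid, so Bob wins.
The second-highest bid is $29,500, so that is what Bob pays.

$29,500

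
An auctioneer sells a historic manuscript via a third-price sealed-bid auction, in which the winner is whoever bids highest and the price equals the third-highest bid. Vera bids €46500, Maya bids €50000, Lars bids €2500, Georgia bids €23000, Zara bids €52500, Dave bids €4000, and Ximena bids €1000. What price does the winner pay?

The winner pays €46500.

Ranking the bids: Zara €52500 > Maya €50000 > Vera €46500 > Georgia €23000 > Dave €4000 > Lars €2500 > Ximena €1000.
Zara is the highest bidder, so Zara wins.
Under the third-price rule, the price is the third-highest bid: €46500.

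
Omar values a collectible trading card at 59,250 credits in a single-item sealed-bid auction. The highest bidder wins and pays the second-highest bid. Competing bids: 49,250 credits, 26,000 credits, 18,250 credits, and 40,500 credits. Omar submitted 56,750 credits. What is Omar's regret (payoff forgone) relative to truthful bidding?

The highest competing bid is 49,250 credits.
Bidding truthfully at 59,250 credits: Omar has the top bid, wins, and pays the second-highest bid 49,250 credits. Payoff = 59,250 credits − 49,250 credits = 10,000 credits.
Bidding 56,750 credits: Omar has the top bid, wins, and pays the second-highest bid 49,250 credits. Payoff = 59,250 credits − 49,250 credits = 10,000 credits.
Regret = truthful payoff − actual payoff = 10,000 credits − 10,000 credits = 0 credits.

Payoff forgone: 0 credits.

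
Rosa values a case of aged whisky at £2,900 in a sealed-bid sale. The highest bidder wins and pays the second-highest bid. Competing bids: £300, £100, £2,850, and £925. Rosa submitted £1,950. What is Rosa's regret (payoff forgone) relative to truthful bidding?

The highest competing bid is £2,850.
Bidding truthfully at £2,900: Rosa has the top bid, wins, and pays the second-highest bid £2,850. Payoff = £2,900 − £2,850 = £50.
Bidding £1,950: the top bid is £2,850 (a rival), so Rosa loses. Payoff = £0.
Regret = truthful payoff − actual payoff = £50 − £0 = £50.

Regret: £50.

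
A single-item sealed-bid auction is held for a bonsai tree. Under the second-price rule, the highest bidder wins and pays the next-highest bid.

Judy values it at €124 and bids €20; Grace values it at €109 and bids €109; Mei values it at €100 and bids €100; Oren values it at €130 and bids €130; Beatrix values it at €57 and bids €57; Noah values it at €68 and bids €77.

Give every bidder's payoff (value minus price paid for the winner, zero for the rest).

Payoffs: Judy €0, Grace €0, Mei €0, Oren €21, Beatrix €0, Noah €0.

Sorted high to low: Oren €130 > Grace €109 > Mei €100 > Noah €77 > Beatrix €57 > Judy €20.
Oren has the top bid and wins; the price is the second-highest bid, €109.
Oren's payoff = €130 − €109 = €21. All other bidders lose, so their payoff is 0.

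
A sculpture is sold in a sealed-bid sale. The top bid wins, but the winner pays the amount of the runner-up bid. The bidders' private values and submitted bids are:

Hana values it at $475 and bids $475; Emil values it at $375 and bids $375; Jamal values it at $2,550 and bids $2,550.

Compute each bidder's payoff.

Sorted high to low: Jamal $2,550, then Hana $475, then Emil $375.
Jamal has the top bid and wins; the price is the second-highest bid, $475.
Jamal's payoff = $2,550 − $475 = $2,075. All other bidders lose, so their payoff is 0.

Payoffs: Hana $0, Emil $0, Jamal $2,075.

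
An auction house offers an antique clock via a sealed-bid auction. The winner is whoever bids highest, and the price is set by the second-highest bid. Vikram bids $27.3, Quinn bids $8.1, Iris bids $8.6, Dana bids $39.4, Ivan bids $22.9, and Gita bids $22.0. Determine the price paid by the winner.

$27.3

Sorted high to low: Dana $39.4, then Vikram $27.3, then Ivan $22.9, then Gita $22.0, then Iris $8.6, then Quinn $8.1.
Dana has the highest bid, so Dana wins.
The second-highest bid is $27.3, so that is what Dana pays.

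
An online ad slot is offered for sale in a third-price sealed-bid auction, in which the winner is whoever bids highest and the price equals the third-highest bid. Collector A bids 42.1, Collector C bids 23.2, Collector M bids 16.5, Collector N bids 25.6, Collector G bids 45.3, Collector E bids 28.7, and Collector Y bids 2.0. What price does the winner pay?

Ordered from highest: Collector G 45.3; Collector A 42.1; Collector E 28.7; Collector N 25.6; Collector C 23.2; Collector M 16.5; Collector Y 2.0.
Collector G is the highest bidder, so Collector G wins.
Under the third-price rule, the price is the third-highest bid: 28.7.

The winner pays 28.7.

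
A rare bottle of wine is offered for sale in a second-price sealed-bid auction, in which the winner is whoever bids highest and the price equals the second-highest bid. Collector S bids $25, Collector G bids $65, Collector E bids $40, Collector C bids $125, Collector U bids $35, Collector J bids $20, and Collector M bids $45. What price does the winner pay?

Sorted high to low: Collector C $125; Collector G $65; Collector M $45; Collector E $40; Collector U $35; Collector S $25; Collector J $20.
Collector C is the highest bidder, so Collector C wins.
Under the second-price rule, the price is the second-highest bid: $65.

$65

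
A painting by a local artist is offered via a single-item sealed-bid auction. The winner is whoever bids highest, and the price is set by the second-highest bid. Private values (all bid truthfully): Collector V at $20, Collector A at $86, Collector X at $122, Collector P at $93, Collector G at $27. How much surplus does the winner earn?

Ranking the bids: Collector X $122; Collector P $93; Collector A $86; Collector G $27; Collector V $20.
Collector X wins with the top bid and pays the second-highest, $93.
Surplus = $122 − $93 = $29.

Surplus = $29.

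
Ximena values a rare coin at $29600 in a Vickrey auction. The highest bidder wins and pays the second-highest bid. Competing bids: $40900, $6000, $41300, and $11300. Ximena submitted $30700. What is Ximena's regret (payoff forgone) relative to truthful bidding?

The highest competing bid is $41300.
Bidding truthfully at $29600: the top bid is $41300 (a rival), so Ximena loses. Payoff = $0.
Bidding $30700: the top bid is $41300 (a rival), so Ximena loses. Payoff = $0.
Regret = truthful payoff − actual payoff = $0 − $0 = $0.
The bid only affects whether you win, not the price — here both bids land on the same side of the top rival bid, so the deviation is payoff-neutral.

$0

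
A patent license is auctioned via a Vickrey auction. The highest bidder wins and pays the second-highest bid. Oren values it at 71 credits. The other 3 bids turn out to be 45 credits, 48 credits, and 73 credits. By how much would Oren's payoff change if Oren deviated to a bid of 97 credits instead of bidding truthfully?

The highest competing bid is 73 credits.
Bidding truthfully at 71 credits: the top bid is 73 credits (a rival), so Oren loses. Payoff = 0 credits.
Bidding 97 credits: Oren has the top bid, wins, and pays the second-highest bid 73 credits. Payoff = 71 credits − 73 credits = -2 credits.
Change = -2 credits − 0 credits = -2 credits.

-2 credits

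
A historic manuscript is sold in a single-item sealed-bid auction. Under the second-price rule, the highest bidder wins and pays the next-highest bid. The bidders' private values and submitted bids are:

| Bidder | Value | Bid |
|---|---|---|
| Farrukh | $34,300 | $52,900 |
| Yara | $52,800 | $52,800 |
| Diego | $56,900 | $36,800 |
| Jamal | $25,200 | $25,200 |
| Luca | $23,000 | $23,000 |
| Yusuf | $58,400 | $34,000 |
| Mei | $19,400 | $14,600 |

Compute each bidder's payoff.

Payoffs: Farrukh -$18,500, Yara $0, Diego $0, Jamal $0, Luca $0, Yusuf $0, Mei $0.

Ranking the bids: Farrukh $52,900; Yara $52,800; Diego $36,800; Yusuf $34,000; Jamal $25,200; Luca $23,000; Mei $14,600.
Farrukh has the top bid and wins; the price is the second-highest bid, $52,800.
Farrukh's payoff = $34,300 − $52,800 = -$18,500. All other bidders lose, so their payoff is 0.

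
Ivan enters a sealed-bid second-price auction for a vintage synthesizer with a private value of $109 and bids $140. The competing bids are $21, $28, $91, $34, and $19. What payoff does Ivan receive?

Highest competing bid: $91.
Ivan's bid $140 is the highest overall, so Ivan wins and pays the second-highest bid, $91.
Payoff = value − price = $109 − $91 = $18.

Payoff = $18.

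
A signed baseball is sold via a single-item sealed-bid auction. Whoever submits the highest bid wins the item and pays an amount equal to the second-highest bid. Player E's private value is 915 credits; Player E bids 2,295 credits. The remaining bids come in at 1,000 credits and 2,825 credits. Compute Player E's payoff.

0 credits

Highest competing bid: 2,825 credits.
Player E's bid 2,295 credits is not the highest, so Player E loses, pays nothing, and earns zero payoff.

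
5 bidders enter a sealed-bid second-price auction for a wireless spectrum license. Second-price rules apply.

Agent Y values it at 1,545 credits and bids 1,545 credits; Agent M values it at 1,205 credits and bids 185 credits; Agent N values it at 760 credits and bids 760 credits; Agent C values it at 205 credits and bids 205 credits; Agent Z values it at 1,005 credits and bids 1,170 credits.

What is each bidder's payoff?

Payoffs: Agent Y 375 credits, Agent M 0 credits, Agent N 0 credits, Agent C 0 credits, Agent Z 0 credits.

Ranking the bids: Agent Y 1,545 credits; Agent Z 1,170 credits; Agent N 760 credits; Agent C 205 credits; Agent M 185 credits.
Agent Y has the top bid and wins; the price is the second-highest bid, 1,170 credits.
Agent Y's payoff = 1,545 credits − 1,170 credits = 375 credits. All other bidders lose, so their payoff is 0.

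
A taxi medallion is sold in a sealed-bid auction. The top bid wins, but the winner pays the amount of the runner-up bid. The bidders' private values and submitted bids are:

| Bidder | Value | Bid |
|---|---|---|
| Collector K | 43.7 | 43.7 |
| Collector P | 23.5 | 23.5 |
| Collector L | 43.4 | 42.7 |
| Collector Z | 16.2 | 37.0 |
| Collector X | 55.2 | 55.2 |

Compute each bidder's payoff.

Ordered from highest: Collector X 55.2; Collector K 43.7; Collector L 42.7; Collector Z 37.0; Collector P 23.5.
Collector X has the top bid and wins; the price is the second-highest bid, 43.7.
Collector X's payoff = 55.2 − 43.7 = 11.5. All other bidders lose, so their payoff is 0.

Payoffs: Collector K 0.0, Collector P 0.0, Collector L 0.0, Collector Z 0.0, Collector X 11.5.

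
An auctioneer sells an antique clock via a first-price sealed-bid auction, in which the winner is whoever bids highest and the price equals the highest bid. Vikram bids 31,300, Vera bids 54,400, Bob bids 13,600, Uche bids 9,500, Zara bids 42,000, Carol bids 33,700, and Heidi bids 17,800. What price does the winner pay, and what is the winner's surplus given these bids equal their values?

Price 54,400; surplus 0.

Bids in descending order: Vera 54,400, then Zara 42,000, then Carol 33,700, then Vikram 31,300, then Heidi 17,800, then Bob 13,600, then Uche 9,500.
Vera is the highest bidder, so Vera wins.
Under the first-price rule, the price is the highest bid: 54,400.
Surplus = 54,400 − 54,400 = 0.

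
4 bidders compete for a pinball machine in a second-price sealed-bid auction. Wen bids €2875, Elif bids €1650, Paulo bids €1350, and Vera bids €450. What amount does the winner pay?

Ranking the bids: Wen €2875; Elif €1650; Paulo €1350; Vera €450.
Wen has the highest bid, so Wen wins.
The second-highest bid is €1650, so that is what Wen pays.

Price paid: €1650.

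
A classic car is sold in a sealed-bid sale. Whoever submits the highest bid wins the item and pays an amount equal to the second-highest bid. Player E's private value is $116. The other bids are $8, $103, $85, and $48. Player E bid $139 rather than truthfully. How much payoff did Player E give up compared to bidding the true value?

The highest competing bid is $103.
Bidding truthfully at $116: Player E has the top bid, wins, and pays the second-highest bid $103. Payoff = $116 − $103 = $13.
Bidding $139: Player E has the top bid, wins, and pays the second-highest bid $103. Payoff = $116 − $103 = $13.
Regret = truthful payoff − actual payoff = $13 − $13 = $0.
The bid only affects whether you win, not the price — here both bids land on the same side of the top rival bid, so the deviation is payoff-neutral.

Payoff forgone: $0.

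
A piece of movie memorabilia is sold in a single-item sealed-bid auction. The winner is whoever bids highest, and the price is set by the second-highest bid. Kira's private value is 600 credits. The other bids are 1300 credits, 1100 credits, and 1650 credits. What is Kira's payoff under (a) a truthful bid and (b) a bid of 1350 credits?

The highest competing bid is 1650 credits.
Bidding truthfully at 600 credits: the top bid is 1650 credits (a rival), so Kira loses. Payoff = 0 credits.
Bidding 1350 credits: the top bid is 1650 credits (a rival), so Kira loses. Payoff = 0 credits.

Truthful: 0 credits; alternative: 0 credits.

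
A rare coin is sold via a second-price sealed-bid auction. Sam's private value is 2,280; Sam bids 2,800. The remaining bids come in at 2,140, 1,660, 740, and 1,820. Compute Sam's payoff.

Highest competing bid: 2,140.
Sam's bid 2,800 is the highest overall, so Sam wins and pays the second-highest bid, 2,140.
Payoff = value − price = 2,280 − 2,140 = 140.

140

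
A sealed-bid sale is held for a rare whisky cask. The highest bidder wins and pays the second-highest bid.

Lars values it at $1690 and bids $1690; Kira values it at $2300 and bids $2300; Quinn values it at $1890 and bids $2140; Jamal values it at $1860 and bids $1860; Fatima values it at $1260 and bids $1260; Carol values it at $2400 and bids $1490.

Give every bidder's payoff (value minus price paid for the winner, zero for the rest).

Lars $0, Kira $160, Quinn $0, Jamal $0, Fatima $0, Carol $0.

Sorted high to low: Kira $2300 > Quinn $2140 > Jamal $1860 > Lars $1690 > Carol $1490 > Fatima $1260.
Kira has the top bid and wins; the price is the second-highest bid, $2140.
Kira's payoff = $2300 − $2140 = $160. All other bidders lose, so their payoff is 0.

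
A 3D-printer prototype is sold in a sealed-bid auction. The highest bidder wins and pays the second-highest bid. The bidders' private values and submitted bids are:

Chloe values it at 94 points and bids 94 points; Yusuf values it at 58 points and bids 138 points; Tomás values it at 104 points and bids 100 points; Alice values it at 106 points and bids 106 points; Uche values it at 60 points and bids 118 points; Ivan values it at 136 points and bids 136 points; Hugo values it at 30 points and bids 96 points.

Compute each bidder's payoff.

Chloe 0 points, Yusuf -78 points, Tomás 0 points, Alice 0 points, Uche 0 points, Ivan 0 points, Hugo 0 points.

Sorted high to low: Yusuf 138 points > Ivan 136 points > Uche 118 points > Alice 106 points > Tomás 100 points > Hugo 96 points > Chloe 94 points.
Yusuf has the top bid and wins; the price is the second-highest bid, 136 points.
Yusuf's payoff = 58 points − 136 points = -78 points. All other bidders lose, so their payoff is 0.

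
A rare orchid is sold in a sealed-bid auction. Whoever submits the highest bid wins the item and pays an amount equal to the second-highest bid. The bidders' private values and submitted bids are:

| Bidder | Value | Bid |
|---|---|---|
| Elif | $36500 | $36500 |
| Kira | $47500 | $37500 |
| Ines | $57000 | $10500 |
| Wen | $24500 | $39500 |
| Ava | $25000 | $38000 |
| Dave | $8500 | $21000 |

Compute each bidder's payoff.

Elif $0, Kira $0, Ines $0, Wen -$13500, Ava $0, Dave $0.

Ordered from highest: Wen $39500, then Ava $38000, then Kira $37500, then Elif $36500, then Dave $21000, then Ines $10500.
Wen has the top bid and wins; the price is the second-highest bid, $38000.
Wen's payoff = $24500 − $38000 = -$13500. All other bidders lose, so their payoff is 0.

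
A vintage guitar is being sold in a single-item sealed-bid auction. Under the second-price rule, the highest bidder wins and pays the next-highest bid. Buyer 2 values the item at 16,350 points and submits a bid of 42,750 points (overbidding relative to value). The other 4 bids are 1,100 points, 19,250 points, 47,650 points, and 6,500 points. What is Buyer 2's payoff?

Highest competing bid: 47,650 points.
Buyer 2's bid 42,750 points is not the highest, so Buyer 2 loses, pays nothing, and earns zero payoff.

The bidder's payoff: 0 points.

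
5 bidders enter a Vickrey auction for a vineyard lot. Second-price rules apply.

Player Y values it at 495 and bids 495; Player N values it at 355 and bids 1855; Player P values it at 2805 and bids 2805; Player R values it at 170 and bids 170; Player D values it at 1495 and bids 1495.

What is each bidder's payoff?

Player Y 0, Player N 0, Player P 950, Player R 0, Player D 0.

Ranking the bids: Player P 2805 > Player N 1855 > Player D 1495 > Player Y 495 > Player R 170.
Player P has the top bid and wins; the price is the second-highest bid, 1855.
Player P's payoff = 2805 − 1855 = 950. All other bidders lose, so their payoff is 0.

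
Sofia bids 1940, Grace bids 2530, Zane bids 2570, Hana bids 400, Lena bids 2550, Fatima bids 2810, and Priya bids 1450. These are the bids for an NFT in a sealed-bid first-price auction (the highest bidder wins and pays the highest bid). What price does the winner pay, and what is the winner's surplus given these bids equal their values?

Bids in descending order: Fatima 2810 > Zane 2570 > Lena 2550 > Grace 2530 > Sofia 1940 > Priya 1450 > Hana 400.
Fatima is the highest bidder, so Fatima wins.
Under the first-price rule, the price is the highest bid: 2810.
Surplus = 2810 − 2810 = 0.

Price 2810; surplus 0.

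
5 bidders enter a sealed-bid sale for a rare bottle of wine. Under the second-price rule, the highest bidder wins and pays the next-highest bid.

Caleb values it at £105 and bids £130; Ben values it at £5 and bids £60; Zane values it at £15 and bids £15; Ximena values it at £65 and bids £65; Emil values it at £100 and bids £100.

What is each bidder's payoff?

Caleb £5, Ben £0, Zane £0, Ximena £0, Emil £0.

Bids in descending order: Caleb £130, then Emil £100, then Ximena £65, then Ben £60, then Zane £15.
Caleb has the top bid and wins; the price is the second-highest bid, £100.
Caleb's payoff = £105 − £100 = £5. All other bidders lose, so their payoff is 0.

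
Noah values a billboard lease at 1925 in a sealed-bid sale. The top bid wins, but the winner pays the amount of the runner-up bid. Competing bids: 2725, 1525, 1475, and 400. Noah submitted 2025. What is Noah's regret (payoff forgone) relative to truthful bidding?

The highest competing bid is 2725.
Bidding truthfully at 1925: the top bid is 2725 (a rival), so Noah loses. Payoff = 0.
Bidding 2025: the top bid is 2725 (a rival), so Noah loses. Payoff = 0.
Regret = truthful payoff − actual payoff = 0 − 0 = 0.
The bid only affects whether you win, not the price — here both bids land on the same side of the top rival bid, so the deviation is payoff-neutral.

Payoff forgone: 0.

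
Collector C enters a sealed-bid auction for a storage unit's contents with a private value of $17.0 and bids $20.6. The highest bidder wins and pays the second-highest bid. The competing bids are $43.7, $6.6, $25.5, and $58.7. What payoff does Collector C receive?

Highest competing bid: $58.7.
Collector C's bid $20.6 is not the highest, so Collector C loses, pays nothing, and earns zero payoff.

Payoff = $0.0.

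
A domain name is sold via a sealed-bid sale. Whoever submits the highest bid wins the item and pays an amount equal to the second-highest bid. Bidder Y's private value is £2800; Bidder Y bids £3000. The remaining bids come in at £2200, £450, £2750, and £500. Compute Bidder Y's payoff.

£50

Highest competing bid: £2750.
Bidder Y's bid £3000 is the highest overall, so Bidder Y wins and pays the second-highest bid, £2750.
Payoff = value − price = £2800 − £2750 = £50.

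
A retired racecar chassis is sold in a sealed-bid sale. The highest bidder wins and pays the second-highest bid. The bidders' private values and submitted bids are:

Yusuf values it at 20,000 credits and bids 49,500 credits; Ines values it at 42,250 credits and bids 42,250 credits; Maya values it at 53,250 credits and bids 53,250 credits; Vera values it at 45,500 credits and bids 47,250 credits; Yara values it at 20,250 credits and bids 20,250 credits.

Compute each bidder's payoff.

Bids in descending order: Maya 53,250 credits, then Yusuf 49,500 credits, then Vera 47,250 credits, then Ines 42,250 credits, then Yara 20,250 credits.
Maya has the top bid and wins; the price is the second-highest bid, 49,500 credits.
Maya's payoff = 53,250 credits − 49,500 credits = 3,750 credits. All other bidders lose, so their payoff is 0.

Yusuf 0 credits, Ines 0 credits, Maya 3,750 credits, Vera 0 credits, Yara 0 credits.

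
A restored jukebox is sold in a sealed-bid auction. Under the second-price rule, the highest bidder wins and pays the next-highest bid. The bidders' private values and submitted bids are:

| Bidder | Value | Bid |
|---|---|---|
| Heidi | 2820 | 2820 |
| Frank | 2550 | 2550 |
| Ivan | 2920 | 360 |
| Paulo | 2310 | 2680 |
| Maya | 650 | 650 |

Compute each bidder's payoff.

Sorted high to low: Heidi 2820; Paulo 2680; Frank 2550; Maya 650; Ivan 360.
Heidi has the top bid and wins; the price is the second-highest bid, 2680.
Heidi's payoff = 2820 − 2680 = 140. All other bidders lose, so their payoff is 0.

Payoffs: Heidi 140, Frank 0, Ivan 0, Paulo 0, Maya 0.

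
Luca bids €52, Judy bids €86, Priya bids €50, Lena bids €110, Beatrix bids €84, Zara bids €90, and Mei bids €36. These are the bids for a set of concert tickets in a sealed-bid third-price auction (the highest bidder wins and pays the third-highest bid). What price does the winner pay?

€86

Bids in descending order: Lena €110, then Zara €90, then Judy €86, then Beatrix €84, then Luca €52, then Priya €50, then Mei €36.
Lena is the highest bidder, so Lena wins.
Under the third-price rule, the price is the third-highest bid: €86.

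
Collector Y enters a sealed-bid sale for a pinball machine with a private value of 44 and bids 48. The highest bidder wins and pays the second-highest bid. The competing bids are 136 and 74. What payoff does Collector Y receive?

0

Highest competing bid: 136.
Collector Y's bid 48 is not the highest, so Collector Y loses, pays nothing, and earns zero payoff.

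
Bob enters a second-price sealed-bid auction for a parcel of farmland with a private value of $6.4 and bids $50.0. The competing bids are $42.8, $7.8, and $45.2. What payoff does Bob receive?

Bob's payoff: -$38.8.

Highest competing bid: $45.2.
Bob's bid $50.0 is the highest overall, so Bob wins and pays the second-highest bid, $45.2.
Payoff = value − price = $6.4 − $45.2 = -$38.8.
Overbidding won the item at a price above value — truthful bidding would have avoided this loss.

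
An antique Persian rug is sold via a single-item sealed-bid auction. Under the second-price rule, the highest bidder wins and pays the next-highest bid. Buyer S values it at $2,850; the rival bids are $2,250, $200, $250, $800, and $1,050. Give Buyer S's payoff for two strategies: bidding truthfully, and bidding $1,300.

The highest competing bid is $2,250.
Bidding truthfully at $2,850: Buyer S has the top bid, wins, and pays the second-highest bid $2,250. Payoff = $2,850 − $2,250 = $600.
Bidding $1,300: the top bid is $2,250 (a rival), so Buyer S loses. Payoff = $0.

(a) $600  (b) $0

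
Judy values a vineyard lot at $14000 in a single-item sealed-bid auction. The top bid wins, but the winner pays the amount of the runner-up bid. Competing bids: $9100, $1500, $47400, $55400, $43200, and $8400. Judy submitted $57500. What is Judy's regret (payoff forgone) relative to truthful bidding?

The highest competing bid is $55400.
Bidding truthfully at $14000: the top bid is $55400 (a rival), so Judy loses. Payoff = $0.
Bidding $57500: Judy has the top bid, wins, and pays the second-highest bid $55400. Payoff = $14000 − $55400 = -$41400.
Regret = truthful payoff − actual payoff = $0 − -$41400 = $41400.

$41400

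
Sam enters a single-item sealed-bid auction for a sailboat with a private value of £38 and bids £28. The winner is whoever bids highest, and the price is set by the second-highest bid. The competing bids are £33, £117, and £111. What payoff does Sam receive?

Highest competing bid: £117.
Sam's bid £28 is not the highest, so Sam loses, pays nothing, and earns zero payoff.

£0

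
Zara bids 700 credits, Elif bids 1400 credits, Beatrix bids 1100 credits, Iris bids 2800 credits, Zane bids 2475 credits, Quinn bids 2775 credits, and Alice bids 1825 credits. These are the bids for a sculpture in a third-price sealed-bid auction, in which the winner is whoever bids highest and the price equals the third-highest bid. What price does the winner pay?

Price paid: 2475 credits.

Ranking the bids: Iris 2800 credits > Quinn 2775 credits > Zane 2475 credits > Alice 1825 credits > Elif 1400 credits > Beatrix 1100 credits > Zara 700 credits.
Iris is the highest bidder, so Iris wins.
Under the third-price rule, the price is the third-highest bid: 2475 credits.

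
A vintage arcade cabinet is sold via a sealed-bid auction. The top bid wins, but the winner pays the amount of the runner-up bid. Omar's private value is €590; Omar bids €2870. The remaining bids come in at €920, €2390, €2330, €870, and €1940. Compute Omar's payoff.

Payoff = -€1800.

Highest competing bid: €2390.
Omar's bid €2870 is the highest overall, so Omar wins and pays the second-highest bid, €2390.
Payoff = value − price = €590 − €2390 = -€1800.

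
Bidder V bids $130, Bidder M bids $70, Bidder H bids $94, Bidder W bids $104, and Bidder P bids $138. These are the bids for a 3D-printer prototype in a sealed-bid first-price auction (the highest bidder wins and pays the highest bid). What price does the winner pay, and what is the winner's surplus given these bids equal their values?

Bids in descending order: Bidder P $138 > Bidder V $130 > Bidder W $104 > Bidder H $94 > Bidder M $70.
Bidder P is the highest bidder, so Bidder P wins.
Under the first-price rule, the price is the highest bid: $138.
Surplus = $138 − $138 = $0.

Price $138; surplus $0.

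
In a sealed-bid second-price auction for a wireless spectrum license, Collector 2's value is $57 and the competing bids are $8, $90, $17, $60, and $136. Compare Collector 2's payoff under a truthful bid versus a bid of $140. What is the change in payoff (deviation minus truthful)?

The highest competing bid is $136.
Bidding truthfully at $57: the top bid is $136 (a rival), so Collector 2 loses. Payoff = $0.
Bidding $140: Collector 2 has the top bid, wins, and pays the second-highest bid $136. Payoff = $57 − $136 = -$79.
Change = -$79 − $0 = -$79.

Change in payoff: -$79.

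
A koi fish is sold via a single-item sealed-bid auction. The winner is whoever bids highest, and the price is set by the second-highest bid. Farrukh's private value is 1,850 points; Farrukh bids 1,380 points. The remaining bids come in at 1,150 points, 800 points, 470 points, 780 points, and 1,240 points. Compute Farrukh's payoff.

Farrukh's payoff: 610 points.

Highest competing bid: 1,240 points.
Farrukh's bid 1,380 points is the highest overall, so Farrukh wins and pays the second-highest bid, 1,240 points.
Payoff = value − price = 1,850 points − 1,240 points = 610 points.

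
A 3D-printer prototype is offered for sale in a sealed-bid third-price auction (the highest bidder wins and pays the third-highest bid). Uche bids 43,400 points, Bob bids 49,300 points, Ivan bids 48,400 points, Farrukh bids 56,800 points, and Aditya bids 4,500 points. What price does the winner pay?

Price paid: 48,400 points.

Ordered from highest: Farrukh 56,800 points, then Bob 49,300 points, then Ivan 48,400 points, then Uche 43,400 points, then Aditya 4,500 points.
Farrukh is the highest bidder, so Farrukh wins.
Under the third-price rule, the price is the third-highest bid: 48,400 points.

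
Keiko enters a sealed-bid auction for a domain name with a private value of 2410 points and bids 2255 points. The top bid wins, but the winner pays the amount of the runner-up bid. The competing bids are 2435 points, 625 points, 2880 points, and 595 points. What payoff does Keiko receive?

Highest competing bid: 2880 points.
Keiko's bid 2255 points is not the highest, so Keiko loses, pays nothing, and earns zero payoff.

0 points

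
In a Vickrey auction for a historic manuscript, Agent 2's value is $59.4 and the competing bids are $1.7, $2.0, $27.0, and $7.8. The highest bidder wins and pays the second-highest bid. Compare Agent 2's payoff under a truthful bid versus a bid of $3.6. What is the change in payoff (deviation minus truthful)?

The highest competing bid is $27.0.
Bidding truthfully at $59.4: Agent 2 has the top bid, wins, and pays the second-highest bid $27.0. Payoff = $59.4 − $27.0 = $32.4.
Bidding $3.6: the top bid is $27.0 (a rival), so Agent 2 loses. Payoff = $0.0.
Change = $0.0 − $32.4 = -$32.4.
Deviating from a truthful bid can only lose payoff in a second-price auction — never gain.

Payoff change: -$32.4.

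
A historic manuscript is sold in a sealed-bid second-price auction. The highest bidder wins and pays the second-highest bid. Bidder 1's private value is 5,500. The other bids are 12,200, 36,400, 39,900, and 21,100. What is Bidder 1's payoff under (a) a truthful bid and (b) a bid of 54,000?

Truthful: 0; alternative: -34,400.

The highest competing bid is 39,900.
Bidding truthfully at 5,500: the top bid is 39,900 (a rival), so Bidder 1 loses. Payoff = 0.
Bidding 54,000: Bidder 1 has the top bid, wins, and pays the second-highest bid 39,900. Payoff = 5,500 − 39,900 = -34,400.
Deviating from a truthful bid can only lose payoff in a second-price auction — never gain.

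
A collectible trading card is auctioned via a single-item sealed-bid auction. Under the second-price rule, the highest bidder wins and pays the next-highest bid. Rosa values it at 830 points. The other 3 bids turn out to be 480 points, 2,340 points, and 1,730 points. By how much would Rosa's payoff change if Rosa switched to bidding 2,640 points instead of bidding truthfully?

The highest competing bid is 2,340 points.
Bidding truthfully at 830 points: the top bid is 2,340 points (a rival), so Rosa loses. Payoff = 0 points.
Bidding 2,640 points: Rosa has the top bid, wins, and pays the second-highest bid 2,340 points. Payoff = 830 points − 2,340 points = -1,510 points.
Change = -1,510 points − 0 points = -1,510 points.
Deviating from a truthful bid can only lose payoff in a second-price auction — never gain.

-1,510 points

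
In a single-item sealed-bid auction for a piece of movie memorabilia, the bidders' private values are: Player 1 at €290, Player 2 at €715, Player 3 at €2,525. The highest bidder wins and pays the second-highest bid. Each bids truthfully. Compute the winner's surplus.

Ordered from highest: Player 3 €2,525 > Player 2 €715 > Player 1 €290.
Player 3 wins with the top bid and pays the second-highest, €715.
Surplus = €2,525 − €715 = €1,810.

Winner's surplus: €1,810.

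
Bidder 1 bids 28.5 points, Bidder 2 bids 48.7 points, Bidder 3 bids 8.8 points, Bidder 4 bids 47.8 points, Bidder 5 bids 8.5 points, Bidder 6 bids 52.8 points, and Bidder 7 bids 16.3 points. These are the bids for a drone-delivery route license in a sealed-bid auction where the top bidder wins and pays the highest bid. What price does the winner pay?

Bids in descending order: Bidder 6 52.8 points > Bidder 2 48.7 points > Bidder 4 47.8 points > Bidder 1 28.5 points > Bidder 7 16.3 points > Bidder 3 8.8 points > Bidder 5 8.5 points.
Bidder 6 is the highest bidder, so Bidder 6 wins.
Under the first-price rule, the price is the highest bid: 52.8 points.

Price paid: 52.8 points.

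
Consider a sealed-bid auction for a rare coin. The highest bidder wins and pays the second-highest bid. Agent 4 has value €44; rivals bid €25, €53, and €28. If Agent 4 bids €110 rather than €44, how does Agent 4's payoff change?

Change in payoff: -€9.

The highest competing bid is €53.
Bidding truthfully at €44: the top bid is €53 (a rival), so Agent 4 loses. Payoff = €0.
Bidding €110: Agent 4 has the top bid, wins, and pays the second-highest bid €53. Payoff = €44 − €53 = -€9.
Change = -€9 − €0 = -€9.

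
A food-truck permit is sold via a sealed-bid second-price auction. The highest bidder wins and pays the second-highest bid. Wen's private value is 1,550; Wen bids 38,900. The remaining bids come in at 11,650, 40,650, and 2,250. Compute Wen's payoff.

Payoff = 0.

Highest competing bid: 40,650.
Wen's bid 38,900 is not the highest, so Wen loses, pays nothing, and earns zero payoff.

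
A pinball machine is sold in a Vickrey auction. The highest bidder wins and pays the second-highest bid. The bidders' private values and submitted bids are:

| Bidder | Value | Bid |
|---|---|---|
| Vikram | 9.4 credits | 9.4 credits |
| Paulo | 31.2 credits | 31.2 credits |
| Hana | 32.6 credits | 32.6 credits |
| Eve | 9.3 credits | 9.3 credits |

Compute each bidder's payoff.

Payoffs: Vikram 0.0 credits, Paulo 0.0 credits, Hana 1.4 credits, Eve 0.0 credits.

Ordered from highest: Hana 32.6 credits, then Paulo 31.2 credits, then Vikram 9.4 credits, then Eve 9.3 credits.
Hana has the top bid and wins; the price is the second-highest bid, 31.2 credits.
Hana's payoff = 32.6 credits − 31.2 credits = 1.4 credits. All other bidders lose, so their payoff is 0.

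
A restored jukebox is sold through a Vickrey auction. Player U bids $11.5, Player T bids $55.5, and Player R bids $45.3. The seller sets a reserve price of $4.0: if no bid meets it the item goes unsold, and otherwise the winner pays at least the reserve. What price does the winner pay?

Bids in descending order: Player T $55.5; Player R $45.3; Player U $11.5.
Player T has the highest bid, so Player T wins.
The second-highest bid is $45.3, which exceeds the reserve, so that sets the price.

The winner pays $45.3.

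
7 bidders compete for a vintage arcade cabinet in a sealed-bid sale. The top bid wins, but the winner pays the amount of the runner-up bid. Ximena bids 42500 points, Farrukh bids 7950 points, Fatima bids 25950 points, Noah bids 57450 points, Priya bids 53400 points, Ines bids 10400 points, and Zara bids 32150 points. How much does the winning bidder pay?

Bids in descending order: Noah 57450 points, then Priya 53400 points, then Ximena 42500 points, then Zara 32150 points, then Fatima 25950 points, then Ines 10400 points, then Farrukh 7950 points.
Noah has the highest bid, so Noah wins.
The second-highest bid is 53400 points, so that is what Noah pays.

Price paid: 53400 points.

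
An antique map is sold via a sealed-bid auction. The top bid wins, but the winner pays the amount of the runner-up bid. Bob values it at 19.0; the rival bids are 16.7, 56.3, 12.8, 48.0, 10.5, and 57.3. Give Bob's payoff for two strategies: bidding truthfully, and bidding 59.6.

The highest competing bid is 57.3.
Bidding truthfully at 19.0: the top bid is 57.3 (a rival), so Bob loses. Payoff = 0.0.
Bidding 59.6: Bob has the top bid, wins, and pays the second-highest bid 57.3. Payoff = 19.0 − 57.3 = -38.3.

(a) 0.0  (b) -38.3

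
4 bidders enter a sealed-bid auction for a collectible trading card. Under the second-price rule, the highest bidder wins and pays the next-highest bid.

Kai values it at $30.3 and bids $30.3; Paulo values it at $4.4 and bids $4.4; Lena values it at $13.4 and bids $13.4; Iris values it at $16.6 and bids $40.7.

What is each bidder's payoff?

Payoffs: Kai $0.0, Paulo $0.0, Lena $0.0, Iris -$13.7.

Bids in descending order: Iris $40.7, then Kai $30.3, then Lena $13.4, then Paulo $4.4.
Iris has the top bid and wins; the price is the second-highest bid, $30.3.
Iris's payoff = $16.6 − $30.3 = -$13.7. All other bidders lose, so their payoff is 0.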